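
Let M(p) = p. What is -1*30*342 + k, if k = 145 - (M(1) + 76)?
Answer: -10192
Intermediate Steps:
k = 68 (k = 145 - (1 + 76) = 145 - 1*77 = 145 - 77 = 68)
-1*30*342 + k = -1*30*342 + 68 = -30*342 + 68 = -10260 + 68 = -10192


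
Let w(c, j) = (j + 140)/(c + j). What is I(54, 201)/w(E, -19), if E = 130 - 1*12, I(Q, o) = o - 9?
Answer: 1728/11 ≈ 157.09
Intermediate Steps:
I(Q, o) = -9 + o
E = 118 (E = 130 - 12 = 118)
w(c, j) = (140 + j)/(c + j)
I(54, 201)/w(E, -19) = (-9 + 201)/(((140 - 19)/(118 - 19))) = 192/((121/99)) = 192/(((1/99)*121)) = 192/(11/9) = 192*(9/11) = 1728/11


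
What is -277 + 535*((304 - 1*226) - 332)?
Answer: -136167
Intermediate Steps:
-277 + 535*((304 - 1*226) - 332) = -277 + 535*((304 - 226) - 332) = -277 + 535*(78 - 332) = -277 + 535*(-254) = -277 - 135890 = -136167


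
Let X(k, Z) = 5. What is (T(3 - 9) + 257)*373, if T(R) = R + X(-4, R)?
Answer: 95488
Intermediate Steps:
T(R) = 5 + R (T(R) = R + 5 = 5 + R)
(T(3 - 9) + 257)*373 = ((5 + (3 - 9)) + 257)*373 = ((5 - 6) + 257)*373 = (-1 + 257)*373 = 256*373 = 95488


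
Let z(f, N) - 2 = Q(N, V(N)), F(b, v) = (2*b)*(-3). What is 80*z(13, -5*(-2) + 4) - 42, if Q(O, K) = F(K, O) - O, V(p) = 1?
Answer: -1482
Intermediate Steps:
F(b, v) = -6*b
Q(O, K) = -O - 6*K (Q(O, K) = -6*K - O = -O - 6*K)
z(f, N) = -4 - N (z(f, N) = 2 + (-N - 6*1) = 2 + (-N - 6) = 2 + (-6 - N) = -4 - N)
80*z(13, -5*(-2) + 4) - 42 = 80*(-4 - (-5*(-2) + 4)) - 42 = 80*(-4 - (10 + 4)) - 42 = 80*(-4 - 1*14) - 42 = 80*(-4 - 14) - 42 = 80*(-18) - 42 = -1440 - 42 = -1482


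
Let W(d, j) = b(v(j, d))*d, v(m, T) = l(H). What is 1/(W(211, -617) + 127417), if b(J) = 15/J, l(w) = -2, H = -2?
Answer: 2/251669 ≈ 7.9469e-6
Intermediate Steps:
v(m, T) = -2
W(d, j) = -15*d/2 (W(d, j) = (15/(-2))*d = (15*(-½))*d = -15*d/2)
1/(W(211, -617) + 127417) = 1/(-15/2*211 + 127417) = 1/(-3165/2 + 127417) = 1/(251669/2) = 2/251669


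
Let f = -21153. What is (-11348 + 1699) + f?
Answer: -30802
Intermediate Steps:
(-11348 + 1699) + f = (-11348 + 1699) - 21153 = -9649 - 21153 = -30802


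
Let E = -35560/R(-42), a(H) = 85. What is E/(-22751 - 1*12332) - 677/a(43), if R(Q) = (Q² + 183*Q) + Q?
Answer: -5059111633/635177715 ≈ -7.9649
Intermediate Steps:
R(Q) = Q² + 184*Q
E = 1270/213 (E = -35560*(-1/(42*(184 - 42))) = -35560/((-42*142)) = -35560/(-5964) = -35560*(-1/5964) = 1270/213 ≈ 5.9624)
E/(-22751 - 1*12332) - 677/a(43) = 1270/(213*(-22751 - 1*12332)) - 677/85 = 1270/(213*(-22751 - 12332)) - 677*1/85 = (1270/213)/(-35083) - 677/85 = (1270/213)*(-1/35083) - 677/85 = -1270/7472679 - 677/85 = -5059111633/635177715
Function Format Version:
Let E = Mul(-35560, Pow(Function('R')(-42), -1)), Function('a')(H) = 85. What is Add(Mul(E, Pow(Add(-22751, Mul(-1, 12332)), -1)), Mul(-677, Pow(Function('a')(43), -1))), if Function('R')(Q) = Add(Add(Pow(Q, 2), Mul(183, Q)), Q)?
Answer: Rational(-5059111633, 635177715) ≈ -7.9649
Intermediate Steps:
Function('R')(Q) = Add(Pow(Q, 2), Mul(184, Q))
E = Rational(1270, 213) (E = Mul(-35560, Pow(Mul(-42, Add(184, -42)), -1)) = Mul(-35560, Pow(Mul(-42, 142), -1)) = Mul(-35560, Pow(-5964, -1)) = Mul(-35560, Rational(-1, 5964)) = Rational(1270, 213) ≈ 5.9624)
Add(Mul(E, Pow(Add(-22751, Mul(-1, 12332)), -1)), Mul(-677, Pow(Function('a')(43), -1))) = Add(Mul(Rational(1270, 213), Pow(Add(-22751, Mul(-1, 12332)), -1)), Mul(-677, Pow(85, -1))) = Add(Mul(Rational(1270, 213), Pow(Add(-22751, -12332), -1)), Mul(-677, Rational(1, 85))) = Add(Mul(Rational(1270, 213), Pow(-35083, -1)), Rational(-677, 85)) = Add(Mul(Rational(1270, 213), Rational(-1, 35083)), Rational(-677, 85)) = Add(Rational(-1270, 7472679), Rational(-677, 85)) = Rational(-5059111633, 635177715)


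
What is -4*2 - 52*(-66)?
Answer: 3424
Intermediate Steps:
-4*2 - 52*(-66) = -8 + 3432 = 3424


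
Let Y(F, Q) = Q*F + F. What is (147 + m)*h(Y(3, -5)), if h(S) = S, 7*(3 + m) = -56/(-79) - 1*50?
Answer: -908856/553 ≈ -1643.5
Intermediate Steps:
Y(F, Q) = F + F*Q (Y(F, Q) = F*Q + F = F + F*Q)
m = -5553/553 (m = -3 + (-56/(-79) - 1*50)/7 = -3 + (-56*(-1/79) - 50)/7 = -3 + (56/79 - 50)/7 = -3 + (⅐)*(-3894/79) = -3 - 3894/553 = -5553/553 ≈ -10.042)
(147 + m)*h(Y(3, -5)) = (147 - 5553/553)*(3*(1 - 5)) = 75738*(3*(-4))/553 = (75738/553)*(-12) = -908856/553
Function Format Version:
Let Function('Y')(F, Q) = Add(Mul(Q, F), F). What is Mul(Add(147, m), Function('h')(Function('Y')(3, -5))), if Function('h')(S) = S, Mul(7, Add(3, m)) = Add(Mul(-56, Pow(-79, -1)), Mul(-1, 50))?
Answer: Rational(-908856, 553) ≈ -1643.5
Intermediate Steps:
Function('Y')(F, Q) = Add(F, Mul(F, Q)) (Function('Y')(F, Q) = Add(Mul(F, Q), F) = Add(F, Mul(F, Q)))
m = Rational(-5553, 553) (m = Add(-3, Mul(Rational(1, 7), Add(Mul(-56, Pow(-79, -1)), Mul(-1, 50)))) = Add(-3, Mul(Rational(1, 7), Add(Mul(-56, Rational(-1, 79)), -50))) = Add(-3, Mul(Rational(1, 7), Add(Rational(56, 79), -50))) = Add(-3, Mul(Rational(1, 7), Rational(-3894, 79))) = Add(-3, Rational(-3894, 553)) = Rational(-5553, 553) ≈ -10.042)
Mul(Add(147, m), Function('h')(Function('Y')(3, -5))) = Mul(Add(147, Rational(-5553, 553)), Mul(3, Add(1, -5))) = Mul(Rational(75738, 553), Mul(3, -4)) = Mul(Rational(75738, 553), -12) = Rational(-908856, 553)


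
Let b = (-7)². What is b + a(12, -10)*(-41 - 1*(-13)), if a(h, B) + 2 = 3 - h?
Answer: 357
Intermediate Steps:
a(h, B) = 1 - h (a(h, B) = -2 + (3 - h) = 1 - h)
b = 49
b + a(12, -10)*(-41 - 1*(-13)) = 49 + (1 - 1*12)*(-41 - 1*(-13)) = 49 + (1 - 12)*(-41 + 13) = 49 - 11*(-28) = 49 + 308 = 357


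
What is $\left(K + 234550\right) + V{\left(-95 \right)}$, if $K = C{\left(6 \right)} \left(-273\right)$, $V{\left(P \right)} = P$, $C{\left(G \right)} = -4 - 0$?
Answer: $235547$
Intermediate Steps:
$C{\left(G \right)} = -4$ ($C{\left(G \right)} = -4 + 0 = -4$)
$K = 1092$ ($K = \left(-4\right) \left(-273\right) = 1092$)
$\left(K + 234550\right) + V{\left(-95 \right)} = \left(1092 + 234550\right) - 95 = 235642 - 95 = 235547$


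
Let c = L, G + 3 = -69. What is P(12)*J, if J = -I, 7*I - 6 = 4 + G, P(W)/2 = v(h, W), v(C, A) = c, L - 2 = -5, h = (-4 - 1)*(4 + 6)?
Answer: -372/7 ≈ -53.143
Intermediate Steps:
G = -72 (G = -3 - 69 = -72)
h = -50 (h = -5*10 = -50)
L = -3 (L = 2 - 5 = -3)
c = -3
v(C, A) = -3
P(W) = -6 (P(W) = 2*(-3) = -6)
I = -62/7 (I = 6/7 + (4 - 72)/7 = 6/7 + (⅐)*(-68) = 6/7 - 68/7 = -62/7 ≈ -8.8571)
J = 62/7 (J = -1*(-62/7) = 62/7 ≈ 8.8571)
P(12)*J = -6*62/7 = -372/7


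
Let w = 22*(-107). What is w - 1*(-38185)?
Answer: 35831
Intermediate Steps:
w = -2354
w - 1*(-38185) = -2354 - 1*(-38185) = -2354 + 38185 = 35831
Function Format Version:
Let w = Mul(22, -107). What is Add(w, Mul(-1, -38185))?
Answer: 35831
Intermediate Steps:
w = -2354
Add(w, Mul(-1, -38185)) = Add(-2354, Mul(-1, -38185)) = Add(-2354, 38185) = 35831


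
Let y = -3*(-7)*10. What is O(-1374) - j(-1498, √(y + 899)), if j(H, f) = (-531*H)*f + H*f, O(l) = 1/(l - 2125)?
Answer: -1/3499 - 793940*√1109 ≈ -2.6440e+7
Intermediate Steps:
O(l) = 1/(-2125 + l)
y = 210 (y = 21*10 = 210)
j(H, f) = -530*H*f (j(H, f) = -531*H*f + H*f = -530*H*f)
O(-1374) - j(-1498, √(y + 899)) = 1/(-2125 - 1374) - (-530)*(-1498)*√(210 + 899) = 1/(-3499) - (-530)*(-1498)*√1109 = -1/3499 - 793940*√1109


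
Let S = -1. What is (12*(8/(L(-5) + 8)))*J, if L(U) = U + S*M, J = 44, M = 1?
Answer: 2112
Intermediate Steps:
L(U) = -1 + U (L(U) = U - 1*1 = U - 1 = -1 + U)
(12*(8/(L(-5) + 8)))*J = (12*(8/((-1 - 5) + 8)))*44 = (12*(8/(-6 + 8)))*44 = (12*(8/2))*44 = (12*(8*(1/2)))*44 = (12*4)*44 = 48*44 = 2112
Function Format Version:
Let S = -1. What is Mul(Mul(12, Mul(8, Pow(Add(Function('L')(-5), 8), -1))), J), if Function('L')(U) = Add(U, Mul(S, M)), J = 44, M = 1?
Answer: 2112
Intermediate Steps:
Function('L')(U) = Add(-1, U) (Function('L')(U) = Add(U, Mul(-1, 1)) = Add(U, -1) = Add(-1, U))
Mul(Mul(12, Mul(8, Pow(Add(Function('L')(-5), 8), -1))), J) = Mul(Mul(12, Mul(8, Pow(Add(Add(-1, -5), 8), -1))), 44) = Mul(Mul(12, Mul(8, Pow(Add(-6, 8), -1))), 44) = Mul(Mul(12, Mul(8, Pow(2, -1))), 44) = Mul(Mul(12, Mul(8, Rational(1, 2))), 44) = Mul(Mul(12, 4), 44) = Mul(48, 44) = 2112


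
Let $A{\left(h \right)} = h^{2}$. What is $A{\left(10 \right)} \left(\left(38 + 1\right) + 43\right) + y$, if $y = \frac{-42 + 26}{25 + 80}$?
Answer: $\frac{860984}{105} \approx 8199.8$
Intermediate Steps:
$y = - \frac{16}{105} \approx -0.15238$
$A{\left(10 \right)} \left(\left(38 + 1\right) + 43\right) + y = 10^{2} \left(\left(38 + 1\right) + 43\right) - \frac{16}{105} = 100 \left(39 + 43\right) - \frac{16}{105} = 100 \cdot 82 - \frac{16}{105} = 8200 - \frac{16}{105} = \frac{860984}{105}$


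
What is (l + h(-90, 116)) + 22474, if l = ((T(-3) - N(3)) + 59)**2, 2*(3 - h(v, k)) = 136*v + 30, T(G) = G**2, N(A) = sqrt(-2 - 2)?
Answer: 33202 - 272*I ≈ 33202.0 - 272.0*I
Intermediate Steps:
N(A) = 2*I (N(A) = sqrt(-4) = 2*I)
h(v, k) = -12 - 68*v (h(v, k) = 3 - (136*v + 30)/2 = 3 - (30 + 136*v)/2 = 3 + (-15 - 68*v) = -12 - 68*v)
l = (68 - 2*I)**2 (l = (((-3)**2 - 2*I) + 59)**2 = ((9 - 2*I) + 59)**2 = (68 - 2*I)**2 ≈ 4620.0 - 272.0*I)
(l + h(-90, 116)) + 22474 = ((4620 - 272*I) + (-12 - 68*(-90))) + 22474 = ((4620 - 272*I) + (-12 + 6120)) + 22474 = ((4620 - 272*I) + 6108) + 22474 = (10728 - 272*I) + 22474 = 33202 - 272*I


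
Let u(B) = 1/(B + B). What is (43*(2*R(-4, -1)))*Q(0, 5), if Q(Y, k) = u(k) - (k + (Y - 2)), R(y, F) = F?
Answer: 1247/5 ≈ 249.40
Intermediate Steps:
u(B) = 1/(2*B)
Q(Y, k) = 2 + 1/(2*k) - Y - k (Q(Y, k) = 1/(2*k) - (k + (Y - 2)) = 1/(2*k) - (k + (-2 + Y)) = 1/(2*k) - (-2 + Y + k) = 1/(2*k) + (2 - Y - k) = 2 + 1/(2*k) - Y - k)
(43*(2*R(-4, -1)))*Q(0, 5) = (43*(2*(-1)))*(2 + (1/2)/5 - 1*0 - 1*5) = (43*(-2))*(2 + (1/2)*(1/5) + 0 - 5) = -86*(2 + 1/10 + 0 - 5) = -86*(-29/10) = 1247/5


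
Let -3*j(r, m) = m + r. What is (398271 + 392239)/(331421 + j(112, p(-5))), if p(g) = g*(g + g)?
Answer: 790510/331367 ≈ 2.3856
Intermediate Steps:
p(g) = 2*g**2 (p(g) = g*(2*g) = 2*g**2)
j(r, m) = -m/3 - r/3 (j(r, m) = -(m + r)/3 = -m/3 - r/3)
(398271 + 392239)/(331421 + j(112, p(-5))) = (398271 + 392239)/(331421 + (-2*(-5)**2/3 - 1/3*112)) = 790510/(331421 + (-2*25/3 - 112/3)) = 790510/(331421 + (-1/3*50 - 112/3)) = 790510/(331421 + (-50/3 - 112/3)) = 790510/(331421 - 54) = 790510/331367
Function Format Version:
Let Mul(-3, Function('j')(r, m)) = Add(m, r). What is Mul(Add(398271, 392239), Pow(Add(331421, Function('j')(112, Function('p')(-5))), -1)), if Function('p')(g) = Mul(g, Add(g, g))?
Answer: Rational(790510, 331367) ≈ 2.3856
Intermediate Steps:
Function('p')(g) = Mul(2, Pow(g, 2)) (Function('p')(g) = Mul(g, Mul(2, g)) = Mul(2, Pow(g, 2)))
Function('j')(r, m) = Add(Mul(Rational(-1, 3), m), Mul(Rational(-1, 3), r)) (Function('j')(r, m) = Mul(Rational(-1, 3), Add(m, r)) = Add(Mul(Rational(-1, 3), m), Mul(Rational(-1, 3), r)))
Mul(Add(398271, 392239), Pow(Add(331421, Function('j')(112, Function('p')(-5))), -1)) = Mul(Add(398271, 392239), Pow(Add(331421, Add(Mul(Rational(-1, 3), Mul(2, Pow(-5, 2))), Mul(Rational(-1, 3), 112))), -1)) = Mul(790510, Pow(Add(331421, Add(Mul(Rational(-1, 3), Mul(2, 25)), Rational(-112, 3))), -1)) = Mul(790510, Pow(Add(331421, Add(Mul(Rational(-1, 3), 50), Rational(-112, 3))), -1)) = Mul(790510, Pow(Add(331421, Add(Rational(-50, 3), Rational(-112, 3))), -1)) = Mul(790510, Pow(Add(331421, -54), -1)) = Mul(790510, Pow(331367, -1)) = Mul(790510, Rational(1, 331367)) = Rational(790510, 331367)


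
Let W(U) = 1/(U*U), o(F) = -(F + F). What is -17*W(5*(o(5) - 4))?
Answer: -17/4900 ≈ -0.0034694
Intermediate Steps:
o(F) = -2*F
W(U) = U**(-2) (W(U) = 1/(U**2) = U**(-2))
-17*W(5*(o(5) - 4)) = -17*1/(25*(-2*5 - 4)**2) = -17*1/(25*(-10 - 4)**2) = -17/(5*(-14))**2 = -17/(-70)**2 = -17*1/4900 = -17/4900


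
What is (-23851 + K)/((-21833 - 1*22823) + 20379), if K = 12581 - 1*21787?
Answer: 33057/24277 ≈ 1.3617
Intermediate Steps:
K = -9206 (K = 12581 - 21787 = -9206)
(-23851 + K)/((-21833 - 1*22823) + 20379) = (-23851 - 9206)/((-21833 - 1*22823) + 20379) = -33057/((-21833 - 22823) + 20379) = -33057/(-44656 + 20379) = -33057/(-24277) = -33057*(-1/24277) = 33057/24277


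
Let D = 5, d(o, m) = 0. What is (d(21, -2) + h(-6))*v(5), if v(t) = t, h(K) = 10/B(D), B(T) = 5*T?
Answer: 2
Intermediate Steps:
h(K) = ⅖ (h(K) = 10/((5*5)) = 10/25 = 10*(1/25) = ⅖)
(d(21, -2) + h(-6))*v(5) = (0 + ⅖)*5 = (⅖)*5 = 2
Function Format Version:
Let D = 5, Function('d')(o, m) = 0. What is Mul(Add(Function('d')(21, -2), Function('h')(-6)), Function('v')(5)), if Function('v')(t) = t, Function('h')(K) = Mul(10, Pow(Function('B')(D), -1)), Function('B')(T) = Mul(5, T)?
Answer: 2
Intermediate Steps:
Function('h')(K) = Rational(2, 5) (Function('h')(K) = Mul(10, Pow(Mul(5, 5), -1)) = Mul(10, Pow(25, -1)) = Mul(10, Rational(1, 25)) = Rational(2, 5))
Mul(Add(Function('d')(21, -2), Function('h')(-6)), Function('v')(5)) = Mul(Add(0, Rational(2, 5)), 5) = Mul(Rational(2, 5), 5) = 2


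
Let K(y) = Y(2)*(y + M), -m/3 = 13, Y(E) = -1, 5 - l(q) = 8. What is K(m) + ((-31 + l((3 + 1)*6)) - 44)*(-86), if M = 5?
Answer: 6742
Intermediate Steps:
l(q) = -3 (l(q) = 5 - 1*8 = 5 - 8 = -3)
m = -39 (m = -3*13 = -39)
K(y) = -5 - y (K(y) = -(y + 5) = -(5 + y) = -5 - y)
K(m) + ((-31 + l((3 + 1)*6)) - 44)*(-86) = (-5 - 1*(-39)) + ((-31 - 3) - 44)*(-86) = (-5 + 39) + (-34 - 44)*(-86) = 34 - 78*(-86) = 34 + 6708 = 6742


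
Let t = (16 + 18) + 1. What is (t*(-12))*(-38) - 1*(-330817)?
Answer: 346777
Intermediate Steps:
t = 35 (t = 34 + 1 = 35)
(t*(-12))*(-38) - 1*(-330817) = (35*(-12))*(-38) - 1*(-330817) = -420*(-38) + 330817 = 15960 + 330817 = 346777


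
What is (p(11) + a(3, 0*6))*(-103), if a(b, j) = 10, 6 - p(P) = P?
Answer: -515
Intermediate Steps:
p(P) = 6 - P
(p(11) + a(3, 0*6))*(-103) = ((6 - 1*11) + 10)*(-103) = ((6 - 11) + 10)*(-103) = (-5 + 10)*(-103) = 5*(-103) = -515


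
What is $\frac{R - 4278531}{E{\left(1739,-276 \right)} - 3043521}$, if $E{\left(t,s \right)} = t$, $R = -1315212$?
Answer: $\frac{5593743}{3041782} \approx 1.839$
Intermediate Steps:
$\frac{R - 4278531}{E{\left(1739,-276 \right)} - 3043521} = \frac{-1315212 - 4278531}{1739 - 3043521} = - \frac{5593743}{-3041782} = \left(-5593743\right) \left(- \frac{1}{3041782}\right) = \frac{5593743}{3041782}$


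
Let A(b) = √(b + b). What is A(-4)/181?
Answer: 2*I*√2/181 ≈ 0.015627*I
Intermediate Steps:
A(b) = √2*√b (A(b) = √(2*b) = √2*√b)
A(-4)/181 = (√2*√(-4))/181 = (√2*(2*I))*(1/181) = (2*I*√2)*(1/181) = 2*I*√2/181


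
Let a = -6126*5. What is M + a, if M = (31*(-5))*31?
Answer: -35435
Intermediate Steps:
M = -4805 (M = -155*31 = -4805)
a = -30630
M + a = -4805 - 30630 = -35435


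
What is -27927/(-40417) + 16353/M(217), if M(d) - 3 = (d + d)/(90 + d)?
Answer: 202946175792/54765035 ≈ 3705.8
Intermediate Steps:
M(d) = 3 + 2*d/(90 + d) (M(d) = 3 + (d + d)/(90 + d) = 3 + (2*d)/(90 + d) = 3 + 2*d/(90 + d))
-27927/(-40417) + 16353/M(217) = -27927/(-40417) + 16353/((5*(54 + 217)/(90 + 217))) = -27927*(-1/40417) + 16353/((5*271/307)) = 27927/40417 + 16353/((5*(1/307)*271)) = 27927/40417 + 16353/(1355/307) = 27927/40417 + 16353*(307/1355) = 27927/40417 + 5020371/1355 = 202946175792/54765035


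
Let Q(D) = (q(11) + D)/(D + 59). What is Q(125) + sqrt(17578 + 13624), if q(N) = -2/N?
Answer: 1373/2024 + sqrt(31202) ≈ 177.32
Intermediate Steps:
Q(D) = (-2/11 + D)/(59 + D) (Q(D) = (-2/11 + D)/(D + 59) = (-2*1/11 + D)/(59 + D) = (-2/11 + D)/(59 + D))
Q(125) + sqrt(17578 + 13624) = (-2/11 + 125)/(59 + 125) + sqrt(17578 + 13624) = (1373/11)/184 + sqrt(31202) = (1/184)*(1373/11) + sqrt(31202) = 1373/2024 + sqrt(31202)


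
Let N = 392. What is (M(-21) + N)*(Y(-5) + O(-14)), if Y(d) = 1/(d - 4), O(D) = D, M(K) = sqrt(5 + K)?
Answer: -49784/9 - 508*I/9 ≈ -5531.6 - 56.444*I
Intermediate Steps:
Y(d) = 1/(-4 + d)
(M(-21) + N)*(Y(-5) + O(-14)) = (sqrt(5 - 21) + 392)*(1/(-4 - 5) - 14) = (sqrt(-16) + 392)*(1/(-9) - 14) = (4*I + 392)*(-1/9 - 14) = (392 + 4*I)*(-127/9) = -49784/9 - 508*I/9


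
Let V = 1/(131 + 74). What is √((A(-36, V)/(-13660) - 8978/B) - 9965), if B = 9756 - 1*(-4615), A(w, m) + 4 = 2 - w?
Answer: I*√96010785708503183210/98153930 ≈ 99.828*I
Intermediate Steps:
V = 1/205 ≈ 0.0048781
A(w, m) = -2 - w (A(w, m) = -4 + (2 - w) = -2 - w)
B = 14371 (B = 9756 + 4615 = 14371)
√((A(-36, V)/(-13660) - 8978/B) - 9965) = √(((-2 - 1*(-36))/(-13660) - 8978/14371) - 9965) = √(((-2 + 36)*(-1/13660) - 8978*1/14371) - 9965) = √((34*(-1/13660) - 8978/14371) - 9965) = √((-17/6830 - 8978/14371) - 9965) = √(-61564047/98153930 - 9965) = √(-978165476497/98153930) = I*√96010785708503183210/98153930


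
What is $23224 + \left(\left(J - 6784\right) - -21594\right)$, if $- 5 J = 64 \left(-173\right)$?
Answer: $\frac{201242}{5} \approx 40248.0$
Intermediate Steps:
$J = \frac{11072}{5}$ ($J = - \frac{64 \left(-173\right)}{5} = \left(- \frac{1}{5}\right) \left(-11072\right) = \frac{11072}{5} \approx 2214.4$)
$23224 + \left(\left(J - 6784\right) - -21594\right) = 23224 + \left(\left(\frac{11072}{5} - 6784\right) - -21594\right) = 23224 + \left(\left(\frac{11072}{5} - 6784\right) + 21594\right) = 23224 + \left(- \frac{22848}{5} + 21594\right) = 23224 + \frac{85122}{5} = \frac{201242}{5}$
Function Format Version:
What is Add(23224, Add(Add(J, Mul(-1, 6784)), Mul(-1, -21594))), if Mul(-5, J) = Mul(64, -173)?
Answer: Rational(201242, 5) ≈ 40248.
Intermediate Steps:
J = Rational(11072, 5) (J = Mul(Rational(-1, 5), Mul(64, -173)) = Mul(Rational(-1, 5), -11072) = Rational(11072, 5) ≈ 2214.4)
Add(23224, Add(Add(J, Mul(-1, 6784)), Mul(-1, -21594))) = Add(23224, Add(Add(Rational(11072, 5), Mul(-1, 6784)), Mul(-1, -21594))) = Add(23224, Add(Add(Rational(11072, 5), -6784), 21594)) = Add(23224, Add(Rational(-22848, 5), 21594)) = Add(23224, Rational(85122, 5)) = Rational(201242, 5)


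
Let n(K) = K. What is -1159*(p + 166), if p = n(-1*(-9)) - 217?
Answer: 48678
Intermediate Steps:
p = -208 (p = -1*(-9) - 217 = 9 - 217 = -208)
-1159*(p + 166) = -1159*(-208 + 166) = -1159*(-42) = 48678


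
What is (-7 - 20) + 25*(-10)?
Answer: -277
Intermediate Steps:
(-7 - 20) + 25*(-10) = -27 - 250 = -277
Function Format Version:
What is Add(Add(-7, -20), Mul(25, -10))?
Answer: -277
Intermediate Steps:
Add(Add(-7, -20), Mul(25, -10)) = Add(-27, -250) = -277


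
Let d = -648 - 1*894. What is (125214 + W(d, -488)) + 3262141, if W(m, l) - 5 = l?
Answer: 3386872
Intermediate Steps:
d = -1542 (d = -648 - 894 = -1542)
W(m, l) = 5 + l
(125214 + W(d, -488)) + 3262141 = (125214 + (5 - 488)) + 3262141 = (125214 - 483) + 3262141 = 124731 + 3262141 = 3386872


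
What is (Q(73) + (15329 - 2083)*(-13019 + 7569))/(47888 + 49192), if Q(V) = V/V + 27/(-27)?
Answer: -3609535/4854 ≈ -743.62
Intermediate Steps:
Q(V) = 0 (Q(V) = 1 + 27*(-1/27) = 1 - 1 = 0)
(Q(73) + (15329 - 2083)*(-13019 + 7569))/(47888 + 49192) = (0 + (15329 - 2083)*(-13019 + 7569))/(47888 + 49192) = (0 + 13246*(-5450))/97080 = (0 - 72190700)*(1/97080) = -72190700*1/97080 = -3609535/4854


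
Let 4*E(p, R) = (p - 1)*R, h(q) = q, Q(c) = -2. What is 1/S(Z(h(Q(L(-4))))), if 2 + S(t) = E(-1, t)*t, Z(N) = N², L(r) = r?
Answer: -⅒ ≈ -0.10000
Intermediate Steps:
E(p, R) = R*(-1 + p)/4 (E(p, R) = ((p - 1)*R)/4 = ((-1 + p)*R)/4 = (R*(-1 + p))/4 = R*(-1 + p)/4)
S(t) = -2 - t²/2 (S(t) = -2 + (t*(-1 - 1)/4)*t = -2 + ((¼)*t*(-2))*t = -2 + (-t/2)*t = -2 - t²/2)
1/S(Z(h(Q(L(-4))))) = 1/(-2 - ((-2)²)²/2) = 1/(-2 - ½*4²) = 1/(-2 - ½*16) = 1/(-2 - 8) = 1/(-10) = -⅒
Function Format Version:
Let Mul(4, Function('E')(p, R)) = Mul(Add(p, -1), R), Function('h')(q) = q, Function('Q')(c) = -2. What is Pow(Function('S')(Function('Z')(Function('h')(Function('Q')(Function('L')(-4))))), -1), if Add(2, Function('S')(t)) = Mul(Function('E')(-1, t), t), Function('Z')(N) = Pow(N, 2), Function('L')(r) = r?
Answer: Rational(-1, 10) ≈ -0.10000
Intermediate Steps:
Function('E')(p, R) = Mul(Rational(1, 4), R, Add(-1, p)) (Function('E')(p, R) = Mul(Rational(1, 4), Mul(Add(p, -1), R)) = Mul(Rational(1, 4), Mul(Add(-1, p), R)) = Mul(Rational(1, 4), Mul(R, Add(-1, p))) = Mul(Rational(1, 4), R, Add(-1, p)))
Function('S')(t) = Add(-2, Mul(Rational(-1, 2), Pow(t, 2))) (Function('S')(t) = Add(-2, Mul(Mul(Rational(1, 4), t, Add(-1, -1)), t)) = Add(-2, Mul(Mul(Rational(1, 4), t, -2), t)) = Add(-2, Mul(Mul(Rational(-1, 2), t), t)) = Add(-2, Mul(Rational(-1, 2), Pow(t, 2))))
Pow(Function('S')(Function('Z')(Function('h')(Function('Q')(Function('L')(-4))))), -1) = Pow(Add(-2, Mul(Rational(-1, 2), Pow(Pow(-2, 2), 2))), -1) = Pow(Add(-2, Mul(Rational(-1, 2), Pow(4, 2))), -1) = Pow(Add(-2, Mul(Rational(-1, 2), 16)), -1) = Pow(Add(-2, -8), -1) = Pow(-10, -1) = Rational(-1, 10)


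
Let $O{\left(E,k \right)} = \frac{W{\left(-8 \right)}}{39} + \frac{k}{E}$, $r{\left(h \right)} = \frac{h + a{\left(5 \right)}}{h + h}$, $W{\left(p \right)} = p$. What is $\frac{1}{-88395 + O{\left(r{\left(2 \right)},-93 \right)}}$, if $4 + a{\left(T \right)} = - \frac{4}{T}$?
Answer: $- \frac{273}{24095621} \approx -1.133 \cdot 10^{-5}$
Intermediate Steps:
$a{\left(T \right)} = -4 - \frac{4}{T}$
$r{\left(h \right)} = \frac{- \frac{24}{5} + h}{2 h}$ ($r{\left(h \right)} = \frac{h - \left(4 + \frac{4}{5}\right)}{h + h} = \frac{h - \frac{24}{5}}{2 h} = \left(h - \frac{24}{5}\right) \frac{1}{2 h} = \left(- \frac{24}{5} + h\right) \frac{1}{2 h} = \frac{- \frac{24}{5} + h}{2 h}$)
$O{\left(E,k \right)} = - \frac{8}{39} + \frac{k}{E}$
$\frac{1}{-88395 + O{\left(r{\left(2 \right)},-93 \right)}} = \frac{1}{-88395 - \left(\frac{8}{39} + \frac{93}{\frac{1}{10} \cdot \frac{1}{2} \left(-24 + 5 \cdot 2\right)}\right)} = \frac{1}{-88395 - \left(\frac{8}{39} + \frac{93}{\frac{1}{10} \cdot \frac{1}{2} \left(-24 + 10\right)}\right)} = \frac{1}{-88395 - \left(\frac{8}{39} + \frac{93}{\frac{1}{10} \cdot \frac{1}{2} \left(-14\right)}\right)} = \frac{1}{-88395 - \left(\frac{8}{39} + \frac{93}{- \frac{7}{10}}\right)} = \frac{1}{-88395 - - \frac{36214}{273}} = \frac{1}{-88395 + \left(- \frac{8}{39} + \frac{930}{7}\right)} = \frac{1}{-88395 + \frac{36214}{273}} = \frac{1}{- \frac{24095621}{273}} = - \frac{273}{24095621}$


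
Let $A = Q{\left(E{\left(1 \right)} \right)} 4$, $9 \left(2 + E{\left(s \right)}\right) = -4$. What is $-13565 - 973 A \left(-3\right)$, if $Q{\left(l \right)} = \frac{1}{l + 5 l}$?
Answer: $- \frac{157972}{11} \approx -14361.0$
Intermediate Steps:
$E{\left(s \right)} = - \frac{22}{9}$ ($E{\left(s \right)} = -2 + \frac{1}{9} \left(-4\right) = -2 - \frac{4}{9} = - \frac{22}{9}$)
$Q{\left(l \right)} = \frac{1}{6 l}$
$A = - \frac{3}{11}$ ($A = \frac{1}{6 \left(- \frac{22}{9}\right)} 4 = \frac{1}{6} \left(- \frac{9}{22}\right) 4 = \left(- \frac{3}{44}\right) 4 = - \frac{3}{11} \approx -0.27273$)
$-13565 - 973 A \left(-3\right) = -13565 - 973 \left(\left(- \frac{3}{11}\right) \left(-3\right)\right) = -13565 - \frac{8757}{11} = - \frac{157972}{11}$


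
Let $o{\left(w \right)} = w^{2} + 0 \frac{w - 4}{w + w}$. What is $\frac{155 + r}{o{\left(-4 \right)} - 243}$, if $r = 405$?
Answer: $- \frac{560}{227} \approx -2.467$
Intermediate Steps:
$o{\left(w \right)} = w^{2}$ ($o{\left(w \right)} = w^{2} + 0 \frac{-4 + w}{2 w} = w^{2} + 0 = w^{2}$)
$\frac{155 + r}{o{\left(-4 \right)} - 243} = \frac{155 + 405}{\left(-4\right)^{2} - 243} = \frac{560}{16 - 243} = \frac{560}{-227} = 560 \left(- \frac{1}{227}\right) = - \frac{560}{227}$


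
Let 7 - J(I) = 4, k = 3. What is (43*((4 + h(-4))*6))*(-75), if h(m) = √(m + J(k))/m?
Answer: -77400 + 9675*I/2 ≈ -77400.0 + 4837.5*I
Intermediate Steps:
J(I) = 3 (J(I) = 7 - 1*4 = 7 - 4 = 3)
h(m) = √(3 + m)/m (h(m) = √(m + 3)/m = √(3 + m)/m)
(43*((4 + h(-4))*6))*(-75) = (43*((4 + √(3 - 4)/(-4))*6))*(-75) = (43*((4 - I/4)*6))*(-75) = (43*(24 - 3*I/2))*(-75) = (1032 - 129*I/2)*(-75) = -77400 + 9675*I/2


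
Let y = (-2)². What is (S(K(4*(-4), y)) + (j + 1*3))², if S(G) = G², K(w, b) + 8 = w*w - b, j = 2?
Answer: 3545130681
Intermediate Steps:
y = 4
K(w, b) = -8 + w² - b (K(w, b) = -8 + (w*w - b) = -8 + (w² - b) = -8 + w² - b)
(S(K(4*(-4), y)) + (j + 1*3))² = ((-8 + (4*(-4))² - 1*4)² + (2 + 1*3))² = ((-8 + (-16)² - 4)² + (2 + 3))² = ((-8 + 256 - 4)² + 5)² = (244² + 5)² = (59536 + 5)² = 59541² = 3545130681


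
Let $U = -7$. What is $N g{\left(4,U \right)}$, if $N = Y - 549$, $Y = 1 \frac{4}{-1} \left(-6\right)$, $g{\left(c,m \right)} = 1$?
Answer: $-525$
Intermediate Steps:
$Y = 24$ ($Y = 1 \cdot 4 \left(-1\right) \left(-6\right) = 1 \left(-4\right) \left(-6\right) = \left(-4\right) \left(-6\right) = 24$)
$N = -525$ ($N = 24 - 549 = -525$)
$N g{\left(4,U \right)} = \left(-525\right) 1 = -525$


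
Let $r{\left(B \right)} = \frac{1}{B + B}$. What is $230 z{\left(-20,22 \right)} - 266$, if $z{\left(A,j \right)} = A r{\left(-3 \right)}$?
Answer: $\frac{1502}{3} \approx 500.67$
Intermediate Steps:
$r{\left(B \right)} = \frac{1}{2 B}$
$z{\left(A,j \right)} = - \frac{A}{6}$ ($z{\left(A,j \right)} = A \frac{1}{2 \left(-3\right)} = A \frac{1}{2} \left(- \frac{1}{3}\right) = A \left(- \frac{1}{6}\right) = - \frac{A}{6}$)
$230 z{\left(-20,22 \right)} - 266 = 230 \left(\left(- \frac{1}{6}\right) \left(-20\right)\right) - 266 = 230 \cdot \frac{10}{3} - 266 = \frac{2300}{3} - 266 = \frac{1502}{3}$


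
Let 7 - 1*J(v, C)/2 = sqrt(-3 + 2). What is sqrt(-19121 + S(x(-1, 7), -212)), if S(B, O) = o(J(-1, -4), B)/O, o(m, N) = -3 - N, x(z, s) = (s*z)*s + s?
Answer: I*sqrt(214845623)/106 ≈ 138.28*I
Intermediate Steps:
J(v, C) = 14 - 2*I (J(v, C) = 14 - 2*sqrt(-3 + 2) = 14 - 2*I)
x(z, s) = s + z*s**2 (x(z, s) = z*s**2 + s = s + z*s**2)
S(B, O) = (-3 - B)/O
sqrt(-19121 + S(x(-1, 7), -212)) = sqrt(-19121 + (-3 - 7*(1 + 7*(-1)))/(-212)) = sqrt(-19121 - (-3 - 7*(1 - 7))/212) = sqrt(-19121 - (-3 - 7*(-6))/212) = sqrt(-19121 - (-3 - 1*(-42))/212) = sqrt(-19121 - (-3 + 42)/212) = sqrt(-19121 - 1/212*39) = sqrt(-19121 - 39/212) = sqrt(-4053691/212) = I*sqrt(214845623)/106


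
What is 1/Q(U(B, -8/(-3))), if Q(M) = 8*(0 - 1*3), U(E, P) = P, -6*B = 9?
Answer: -1/24 ≈ -0.041667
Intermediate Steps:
B = -3/2 (B = -1/6*9 = -3/2 ≈ -1.5000)
Q(M) = -24 (Q(M) = 8*(0 - 3) = 8*(-3) = -24)
1/Q(U(B, -8/(-3))) = 1/(-24) = -1/24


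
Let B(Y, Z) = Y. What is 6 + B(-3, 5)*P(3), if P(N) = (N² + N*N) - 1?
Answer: -45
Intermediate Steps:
P(N) = -1 + 2*N² (P(N) = (N² + N²) - 1 = 2*N² - 1 = -1 + 2*N²)
6 + B(-3, 5)*P(3) = 6 - 3*(-1 + 2*3²) = 6 - 3*(-1 + 2*9) = 6 - 3*(-1 + 18) = 6 - 3*17 = 6 - 51 = -45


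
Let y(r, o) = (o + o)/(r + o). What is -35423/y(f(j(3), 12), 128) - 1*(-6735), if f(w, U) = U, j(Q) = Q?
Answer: -808765/64 ≈ -12637.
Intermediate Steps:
y(r, o) = 2*o/(o + r) (y(r, o) = (2*o)/(o + r) = 2*o/(o + r))
-35423/y(f(j(3), 12), 128) - 1*(-6735) = -35423/(2*128/(128 + 12)) - 1*(-6735) = -35423/(2*128/140) + 6735 = -35423/(2*128*(1/140)) + 6735 = -35423/64/35 + 6735 = -35423*35/64 + 6735 = -1239805/64 + 6735 = -808765/64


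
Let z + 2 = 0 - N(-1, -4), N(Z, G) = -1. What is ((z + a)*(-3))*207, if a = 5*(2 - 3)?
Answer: 3726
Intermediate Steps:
a = -5 (a = 5*(-1) = -5)
z = -1 (z = -2 + (0 - 1*(-1)) = -2 + (0 + 1) = -2 + 1 = -1)
((z + a)*(-3))*207 = ((-1 - 5)*(-3))*207 = -6*(-3)*207 = 18*207 = 3726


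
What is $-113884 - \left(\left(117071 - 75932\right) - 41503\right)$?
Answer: $-113520$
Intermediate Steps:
$-113884 - \left(\left(117071 - 75932\right) - 41503\right) = -113884 - \left(41139 + \left(-54742 + 13239\right)\right) = -113884 - \left(41139 - 41503\right) = -113884 - -364 = -113884 + 364 = -113520$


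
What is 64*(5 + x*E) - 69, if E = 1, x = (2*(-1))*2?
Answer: -5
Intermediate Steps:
x = -4 (x = -2*2 = -4)
64*(5 + x*E) - 69 = 64*(5 - 4*1) - 69 = 64*(5 - 4) - 69 = 64*1 - 69 = 64 - 69 = -5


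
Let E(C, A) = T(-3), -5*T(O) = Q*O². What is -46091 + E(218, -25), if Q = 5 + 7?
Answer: -230563/5 ≈ -46113.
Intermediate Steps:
Q = 12
T(O) = -12*O²/5
E(C, A) = -108/5 (E(C, A) = -12/5*(-3)² = -12/5*9 = -108/5)
-46091 + E(218, -25) = -46091 - 108/5 = -230563/5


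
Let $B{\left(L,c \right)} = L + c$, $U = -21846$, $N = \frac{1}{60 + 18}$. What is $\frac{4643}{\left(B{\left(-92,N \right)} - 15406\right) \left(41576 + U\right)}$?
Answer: $- \frac{181077}{11925236195} \approx -1.5184 \cdot 10^{-5}$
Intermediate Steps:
$N = \frac{1}{78} \approx 0.012821$
$\frac{4643}{\left(B{\left(-92,N \right)} - 15406\right) \left(41576 + U\right)} = \frac{4643}{\left(\left(-92 + \frac{1}{78}\right) - 15406\right) \left(41576 - 21846\right)} = \frac{4643}{\left(- \frac{7175}{78} - 15406\right) 19730} = \frac{4643}{\left(- \frac{1208843}{78}\right) 19730} = \frac{4643}{- \frac{11925236195}{39}} = 4643 \left(- \frac{39}{11925236195}\right) = - \frac{181077}{11925236195}$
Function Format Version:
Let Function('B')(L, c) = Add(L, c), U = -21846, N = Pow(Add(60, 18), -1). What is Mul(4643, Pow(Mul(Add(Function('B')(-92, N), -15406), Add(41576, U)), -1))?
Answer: Rational(-181077, 11925236195) ≈ -1.5184e-5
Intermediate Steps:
N = Rational(1, 78) (N = Pow(78, -1) = Rational(1, 78) ≈ 0.012821)
Mul(4643, Pow(Mul(Add(Function('B')(-92, N), -15406), Add(41576, U)), -1)) = Mul(4643, Pow(Mul(Add(Add(-92, Rational(1, 78)), -15406), Add(41576, -21846)), -1)) = Mul(4643, Pow(Mul(Add(Rational(-7175, 78), -15406), 19730), -1)) = Mul(4643, Pow(Mul(Rational(-1208843, 78), 19730), -1)) = Mul(4643, Pow(Rational(-11925236195, 39), -1)) = Mul(4643, Rational(-39, 11925236195)) = Rational(-181077, 11925236195)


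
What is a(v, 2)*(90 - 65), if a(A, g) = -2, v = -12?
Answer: -50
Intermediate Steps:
a(v, 2)*(90 - 65) = -2*(90 - 65) = -2*25 = -50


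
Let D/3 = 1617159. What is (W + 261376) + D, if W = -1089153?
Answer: 4023700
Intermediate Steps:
D = 4851477 (D = 3*1617159 = 4851477)
(W + 261376) + D = (-1089153 + 261376) + 4851477 = -827777 + 4851477 = 4023700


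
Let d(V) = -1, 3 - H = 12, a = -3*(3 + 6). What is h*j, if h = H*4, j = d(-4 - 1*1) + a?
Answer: 1008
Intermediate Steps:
a = -27 (a = -3*9 = -27)
H = -9 (H = 3 - 1*12 = 3 - 12 = -9)
j = -28 (j = -1 - 27 = -28)
h = -36 (h = -9*4 = -36)
h*j = -36*(-28) = 1008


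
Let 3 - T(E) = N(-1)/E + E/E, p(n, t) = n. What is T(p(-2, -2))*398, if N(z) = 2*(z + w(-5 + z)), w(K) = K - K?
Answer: 398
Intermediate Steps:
w(K) = 0
N(z) = 2*z (N(z) = 2*(z + 0) = 2*z)
T(E) = 2 + 2/E (T(E) = 3 - ((2*(-1))/E + E/E) = 3 - (-2/E + 1) = 3 - (1 - 2/E) = 3 + (-1 + 2/E) = 2 + 2/E)
T(p(-2, -2))*398 = (2 + 2/(-2))*398 = (2 + 2*(-1/2))*398 = (2 - 1)*398 = 1*398 = 398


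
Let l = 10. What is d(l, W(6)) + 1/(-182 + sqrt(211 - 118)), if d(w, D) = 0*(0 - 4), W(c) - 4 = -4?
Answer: -182/33031 - sqrt(93)/33031 ≈ -0.0058019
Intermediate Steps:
W(c) = 0 (W(c) = 4 - 4 = 0)
d(w, D) = 0 (d(w, D) = 0*(-4) = 0)
d(l, W(6)) + 1/(-182 + sqrt(211 - 118)) = 0 + 1/(-182 + sqrt(211 - 118)) = 0 + 1/(-182 + sqrt(93)) = 1/(-182 + sqrt(93))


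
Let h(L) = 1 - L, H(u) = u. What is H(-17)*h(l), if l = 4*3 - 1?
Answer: 170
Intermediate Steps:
l = 11 (l = 12 - 1 = 11)
H(-17)*h(l) = -17*(1 - 1*11) = -17*(1 - 11) = -17*(-10) = 170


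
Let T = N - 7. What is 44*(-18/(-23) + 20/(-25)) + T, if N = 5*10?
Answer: 4857/115 ≈ 42.235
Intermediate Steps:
N = 50
T = 43 (T = 50 - 7 = 43)
44*(-18/(-23) + 20/(-25)) + T = 44*(-18/(-23) + 20/(-25)) + 43 = 44*(-18*(-1/23) + 20*(-1/25)) + 43 = 44*(18/23 - 4/5) + 43 = 44*(-2/115) + 43 = -88/115 + 43 = 4857/115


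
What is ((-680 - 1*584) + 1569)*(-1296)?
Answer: -395280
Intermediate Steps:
((-680 - 1*584) + 1569)*(-1296) = ((-680 - 584) + 1569)*(-1296) = (-1264 + 1569)*(-1296) = 305*(-1296) = -395280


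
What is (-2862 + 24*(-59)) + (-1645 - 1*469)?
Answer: -6392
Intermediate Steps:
(-2862 + 24*(-59)) + (-1645 - 1*469) = (-2862 - 1416) + (-1645 - 469) = -4278 - 2114 = -6392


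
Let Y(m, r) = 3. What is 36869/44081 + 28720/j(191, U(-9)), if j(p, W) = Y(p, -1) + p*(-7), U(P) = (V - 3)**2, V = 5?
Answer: -608411537/29402027 ≈ -20.693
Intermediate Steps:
U(P) = 4 (U(P) = (5 - 3)**2 = 2**2 = 4)
j(p, W) = 3 - 7*p (j(p, W) = 3 + p*(-7) = 3 - 7*p)
36869/44081 + 28720/j(191, U(-9)) = 36869/44081 + 28720/(3 - 7*191) = 36869*(1/44081) + 28720/(3 - 1337) = 36869/44081 + 28720/(-1334) = 36869/44081 + 28720*(-1/1334) = 36869/44081 - 14360/667 = -608411537/29402027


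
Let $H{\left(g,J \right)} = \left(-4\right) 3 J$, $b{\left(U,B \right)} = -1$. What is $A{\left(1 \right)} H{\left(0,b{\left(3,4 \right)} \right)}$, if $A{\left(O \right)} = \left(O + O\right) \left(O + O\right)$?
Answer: $48$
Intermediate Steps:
$H{\left(g,J \right)} = - 12 J$
$A{\left(O \right)} = 4 O^{2}$ ($A{\left(O \right)} = 2 O 2 O = 4 O^{2}$)
$A{\left(1 \right)} H{\left(0,b{\left(3,4 \right)} \right)} = 4 \cdot 1^{2} \left(\left(-12\right) \left(-1\right)\right) = 4 \cdot 1 \cdot 12 = 4 \cdot 12 = 48$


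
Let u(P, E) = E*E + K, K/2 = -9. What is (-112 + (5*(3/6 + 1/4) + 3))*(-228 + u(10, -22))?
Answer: -50099/2 ≈ -25050.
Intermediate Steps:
K = -18 (K = 2*(-9) = -18)
u(P, E) = -18 + E**2 (u(P, E) = E*E - 18 = E**2 - 18 = -18 + E**2)
(-112 + (5*(3/6 + 1/4) + 3))*(-228 + u(10, -22)) = (-112 + (5*(3/6 + 1/4) + 3))*(-228 + (-18 + (-22)**2)) = (-112 + (5*(3*(1/6) + 1*(1/4)) + 3))*(-228 + (-18 + 484)) = (-112 + (5*(1/2 + 1/4) + 3))*(-228 + 466) = (-112 + (5*(3/4) + 3))*238 = (-112 + (15/4 + 3))*238 = (-112 + 27/4)*238 = -421/4*238 = -50099/2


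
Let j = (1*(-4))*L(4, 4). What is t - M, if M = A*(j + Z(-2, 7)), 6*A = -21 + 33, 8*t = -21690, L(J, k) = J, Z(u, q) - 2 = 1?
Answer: -10741/4 ≈ -2685.3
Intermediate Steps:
Z(u, q) = 3 (Z(u, q) = 2 + 1 = 3)
t = -10845/4 (t = (⅛)*(-21690) = -10845/4 ≈ -2711.3)
j = -16 (j = (1*(-4))*4 = -4*4 = -16)
A = 2 (A = (-21 + 33)/6 = (⅙)*12 = 2)
M = -26 (M = 2*(-16 + 3) = 2*(-13) = -26)
t - M = -10845/4 - 1*(-26) = -10845/4 + 26 = -10741/4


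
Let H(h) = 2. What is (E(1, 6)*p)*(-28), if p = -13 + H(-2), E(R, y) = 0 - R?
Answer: -308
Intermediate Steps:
E(R, y) = -R
p = -11 (p = -13 + 2 = -11)
(E(1, 6)*p)*(-28) = (-1*1*(-11))*(-28) = -1*(-11)*(-28) = 11*(-28) = -308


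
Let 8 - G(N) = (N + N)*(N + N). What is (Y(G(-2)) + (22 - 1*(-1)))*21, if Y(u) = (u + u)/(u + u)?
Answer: 504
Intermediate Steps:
G(N) = 8 - 4*N² (G(N) = 8 - (N + N)*(N + N) = 8 - 2*N*2*N = 8 - 4*N²)
Y(u) = 1 (Y(u) = (2*u)/((2*u)) = (2*u)*(1/(2*u)) = 1)
(Y(G(-2)) + (22 - 1*(-1)))*21 = (1 + (22 - 1*(-1)))*21 = (1 + (22 + 1))*21 = (1 + 23)*21 = 24*21 = 504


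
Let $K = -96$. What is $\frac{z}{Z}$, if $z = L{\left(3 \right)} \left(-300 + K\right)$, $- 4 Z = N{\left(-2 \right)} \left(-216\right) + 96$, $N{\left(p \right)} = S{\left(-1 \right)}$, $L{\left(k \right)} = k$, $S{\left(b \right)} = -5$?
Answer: $\frac{198}{49} \approx 4.0408$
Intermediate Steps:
$N{\left(p \right)} = -5$
$Z = -294$ ($Z = - \frac{\left(-5\right) \left(-216\right) + 96}{4} = - \frac{1080 + 96}{4} = \left(- \frac{1}{4}\right) 1176 = -294$)
$z = -1188$ ($z = 3 \left(-300 - 96\right) = 3 \left(-396\right) = -1188$)
$\frac{z}{Z} = - \frac{1188}{-294} = \left(-1188\right) \left(- \frac{1}{294}\right) = \frac{198}{49}$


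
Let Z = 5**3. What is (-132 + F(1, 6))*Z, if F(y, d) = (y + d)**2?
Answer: -10375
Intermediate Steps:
F(y, d) = (d + y)**2
Z = 125
(-132 + F(1, 6))*Z = (-132 + (6 + 1)**2)*125 = (-132 + 7**2)*125 = (-132 + 49)*125 = -83*125 = -10375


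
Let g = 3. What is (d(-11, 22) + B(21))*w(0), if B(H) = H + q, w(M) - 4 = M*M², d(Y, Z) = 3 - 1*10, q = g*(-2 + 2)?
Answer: 56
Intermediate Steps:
q = 0 (q = 3*(-2 + 2) = 3*0 = 0)
d(Y, Z) = -7 (d(Y, Z) = 3 - 10 = -7)
w(M) = 4 + M³ (w(M) = 4 + M*M² = 4 + M³)
B(H) = H (B(H) = H + 0 = H)
(d(-11, 22) + B(21))*w(0) = (-7 + 21)*(4 + 0³) = 14*(4 + 0) = 14*4 = 56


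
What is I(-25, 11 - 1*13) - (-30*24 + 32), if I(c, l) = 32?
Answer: 720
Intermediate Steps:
I(-25, 11 - 1*13) - (-30*24 + 32) = 32 - (-30*24 + 32) = 32 - (-720 + 32) = 32 - 1*(-688) = 32 + 688 = 720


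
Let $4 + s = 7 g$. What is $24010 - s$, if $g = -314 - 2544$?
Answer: $44020$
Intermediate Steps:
$g = -2858$
$s = -20010$ ($s = -4 + 7 \left(-2858\right) = -4 - 20006 = -20010$)
$24010 - s = 24010 - -20010 = 24010 + 20010 = 44020$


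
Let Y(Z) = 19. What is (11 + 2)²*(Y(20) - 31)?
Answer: -2028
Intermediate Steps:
(11 + 2)²*(Y(20) - 31) = (11 + 2)²*(19 - 31) = 13²*(-12) = 169*(-12) = -2028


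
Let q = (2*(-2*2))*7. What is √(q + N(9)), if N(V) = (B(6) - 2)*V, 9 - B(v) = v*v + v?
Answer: I*√371 ≈ 19.261*I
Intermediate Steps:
B(v) = 9 - v - v² (B(v) = 9 - (v*v + v) = 9 - (v² + v) = 9 - (v + v²) = 9 + (-v - v²) = 9 - v - v²)
N(V) = -35*V (N(V) = ((9 - 1*6 - 1*6²) - 2)*V = ((9 - 6 - 1*36) - 2)*V = ((9 - 6 - 36) - 2)*V = (-33 - 2)*V = -35*V)
q = -56 (q = (2*(-4))*7 = -8*7 = -56)
√(q + N(9)) = √(-56 - 35*9) = √(-56 - 315) = √(-371) = I*√371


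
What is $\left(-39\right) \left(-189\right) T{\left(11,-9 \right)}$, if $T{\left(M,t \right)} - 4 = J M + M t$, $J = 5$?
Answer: $-294840$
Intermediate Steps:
$T{\left(M,t \right)} = 4 + 5 M + M t$ ($T{\left(M,t \right)} = 4 + \left(5 M + M t\right) = 4 + 5 M + M t$)
$\left(-39\right) \left(-189\right) T{\left(11,-9 \right)} = \left(-39\right) \left(-189\right) \left(4 + 5 \cdot 11 + 11 \left(-9\right)\right) = 7371 \left(4 + 55 - 99\right) = 7371 \left(-40\right) = -294840$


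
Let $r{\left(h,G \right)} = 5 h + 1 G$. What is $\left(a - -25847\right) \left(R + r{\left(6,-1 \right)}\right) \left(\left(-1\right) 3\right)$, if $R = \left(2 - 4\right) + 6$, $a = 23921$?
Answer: $-4927032$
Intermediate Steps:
$r{\left(h,G \right)} = G + 5 h$ ($r{\left(h,G \right)} = 5 h + G = G + 5 h$)
$R = 4$ ($R = -2 + 6 = 4$)
$\left(a - -25847\right) \left(R + r{\left(6,-1 \right)}\right) \left(\left(-1\right) 3\right) = \left(23921 - -25847\right) \left(4 + \left(-1 + 5 \cdot 6\right)\right) \left(\left(-1\right) 3\right) = \left(23921 + 25847\right) \left(4 + \left(-1 + 30\right)\right) \left(-3\right) = 49768 \left(4 + 29\right) \left(-3\right) = 49768 \cdot 33 \left(-3\right) = 49768 \left(-99\right) = -4927032$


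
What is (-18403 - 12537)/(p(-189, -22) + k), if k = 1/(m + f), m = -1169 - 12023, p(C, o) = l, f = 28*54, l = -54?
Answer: 3971200/6931 ≈ 572.96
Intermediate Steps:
f = 1512
p(C, o) = -54
m = -13192
k = -1/11680 (k = 1/(-13192 + 1512) = 1/(-11680) = -1/11680 ≈ -8.5616e-5)
(-18403 - 12537)/(p(-189, -22) + k) = (-18403 - 12537)/(-54 - 1/11680) = -30940/(-630721/11680) = -30940*(-11680/630721) = 3971200/6931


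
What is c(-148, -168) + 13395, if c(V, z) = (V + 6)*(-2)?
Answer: 13679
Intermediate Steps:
c(V, z) = -12 - 2*V (c(V, z) = (6 + V)*(-2) = -12 - 2*V)
c(-148, -168) + 13395 = (-12 - 2*(-148)) + 13395 = (-12 + 296) + 13395 = 284 + 13395 = 13679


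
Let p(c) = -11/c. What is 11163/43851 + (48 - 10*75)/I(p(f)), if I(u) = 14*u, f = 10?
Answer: 51592187/1125509 ≈ 45.839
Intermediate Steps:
11163/43851 + (48 - 10*75)/I(p(f)) = 11163/43851 + (48 - 10*75)/((14*(-11/10))) = 11163*(1/43851) + (48 - 750)/((14*(-11*1/10))) = 3721/14617 - 702/(14*(-11/10)) = 3721/14617 - 702/(-77/5) = 3721/14617 - 702*(-5/77) = 3721/14617 + 3510/77 = 51592187/1125509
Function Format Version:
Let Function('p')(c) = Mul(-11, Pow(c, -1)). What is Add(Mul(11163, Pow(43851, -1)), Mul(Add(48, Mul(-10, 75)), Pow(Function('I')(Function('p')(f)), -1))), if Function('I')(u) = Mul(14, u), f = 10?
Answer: Rational(51592187, 1125509) ≈ 45.839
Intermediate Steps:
Add(Mul(11163, Pow(43851, -1)), Mul(Add(48, Mul(-10, 75)), Pow(Function('I')(Function('p')(f)), -1))) = Add(Mul(11163, Pow(43851, -1)), Mul(Add(48, Mul(-10, 75)), Pow(Mul(14, Mul(-11, Pow(10, -1))), -1))) = Add(Mul(11163, Rational(1, 43851)), Mul(Add(48, -750), Pow(Mul(14, Mul(-11, Rational(1, 10))), -1))) = Add(Rational(3721, 14617), Mul(-702, Pow(Mul(14, Rational(-11, 10)), -1))) = Add(Rational(3721, 14617), Mul(-702, Pow(Rational(-77, 5), -1))) = Add(Rational(3721, 14617), Mul(-702, Rational(-5, 77))) = Add(Rational(3721, 14617), Rational(3510, 77)) = Rational(51592187, 1125509)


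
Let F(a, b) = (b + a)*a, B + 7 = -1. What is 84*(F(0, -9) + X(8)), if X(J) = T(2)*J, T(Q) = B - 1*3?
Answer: -7392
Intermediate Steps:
B = -8 (B = -7 - 1 = -8)
T(Q) = -11 (T(Q) = -8 - 1*3 = -8 - 3 = -11)
X(J) = -11*J
F(a, b) = a*(a + b) (F(a, b) = (a + b)*a = a*(a + b))
84*(F(0, -9) + X(8)) = 84*(0*(0 - 9) - 11*8) = 84*(0*(-9) - 88) = 84*(0 - 88) = 84*(-88) = -7392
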